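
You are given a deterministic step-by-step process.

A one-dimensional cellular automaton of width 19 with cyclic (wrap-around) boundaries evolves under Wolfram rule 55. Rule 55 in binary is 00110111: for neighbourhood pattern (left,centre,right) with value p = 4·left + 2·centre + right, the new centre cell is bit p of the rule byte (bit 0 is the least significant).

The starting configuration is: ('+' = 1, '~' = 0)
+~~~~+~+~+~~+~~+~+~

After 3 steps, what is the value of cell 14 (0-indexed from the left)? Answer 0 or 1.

gen 0: +~~~~+~+~+~~+~~+~+~
gen 1: +++++++++++++++++++
gen 2: ~~~~~~~~~~~~~~~~~~~
gen 3: +++++++++++++++++++

1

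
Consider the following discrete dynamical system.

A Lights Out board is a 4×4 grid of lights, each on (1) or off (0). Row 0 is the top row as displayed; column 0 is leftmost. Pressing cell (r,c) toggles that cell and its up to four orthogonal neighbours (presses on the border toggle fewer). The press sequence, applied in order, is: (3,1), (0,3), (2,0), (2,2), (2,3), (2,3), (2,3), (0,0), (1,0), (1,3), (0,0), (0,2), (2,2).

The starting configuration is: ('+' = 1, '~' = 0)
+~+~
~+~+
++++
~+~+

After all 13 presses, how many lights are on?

step 0: +~+~
~+~+
++++
~+~+
step 1: +~+~
~+~+
+~++
+~++
step 2: +~~+
~+~~
+~++
+~++
step 3: +~~+
++~~
~+++
~~++
step 4: +~~+
+++~
~~~~
~~~+
step 5: +~~+
++++
~~++
~~~~
step 6: +~~+
+++~
~~~~
~~~+
step 7: +~~+
++++
~~++
~~~~
step 8: ~+~+
~+++
~~++
~~~~
step 9: ++~+
+~++
+~++
~~~~
step 10: ++~~
+~~~
+~+~
~~~~
step 11: ~~~~
~~~~
+~+~
~~~~
step 12: ~+++
~~+~
+~+~
~~~~
step 13: ~+++
~~~~
++~+
~~+~

7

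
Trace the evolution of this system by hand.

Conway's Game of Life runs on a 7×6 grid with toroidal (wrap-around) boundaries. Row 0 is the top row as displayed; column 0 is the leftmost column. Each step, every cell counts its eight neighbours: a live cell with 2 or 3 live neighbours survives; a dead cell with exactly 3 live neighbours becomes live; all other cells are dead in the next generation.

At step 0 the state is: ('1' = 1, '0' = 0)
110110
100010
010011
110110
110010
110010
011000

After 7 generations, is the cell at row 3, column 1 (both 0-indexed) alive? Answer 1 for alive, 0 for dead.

[0] 110110
100010
010011
110110
110010
110010
011000
[1] 100110
001000
011000
000100
000010
000100
000010
[2] 000111
001000
011100
001100
000110
000110
000011
[3] 000101
010000
010000
010000
000000
000000
000000
[4] 000000
101000
111000
000000
000000
000000
000000
[5] 000000
101000
101000
010000
000000
000000
000000
[6] 000000
000000
101000
010000
000000
000000
000000
[7] 000000
000000
010000
010000
000000
000000
000000

1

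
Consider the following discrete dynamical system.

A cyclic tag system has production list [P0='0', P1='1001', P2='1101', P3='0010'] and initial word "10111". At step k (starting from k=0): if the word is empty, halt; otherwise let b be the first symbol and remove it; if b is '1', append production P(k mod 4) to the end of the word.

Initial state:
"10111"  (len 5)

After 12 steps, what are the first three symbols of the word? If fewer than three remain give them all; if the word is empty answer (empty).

t=0: "10111"  (len 5)
t=1: "01110"  (len 5)
t=2: "1110"  (len 4)
t=3: "1101101"  (len 7)
t=4: "1011010010"  (len 10)
t=5: "0110100100"  (len 10)
t=6: "110100100"  (len 9)
t=7: "101001001101"  (len 12)
t=8: "010010011010010"  (len 15)
t=9: "10010011010010"  (len 14)
t=10: "00100110100101001"  (len 17)
t=11: "0100110100101001"  (len 16)
t=12: "100110100101001"  (len 15)

100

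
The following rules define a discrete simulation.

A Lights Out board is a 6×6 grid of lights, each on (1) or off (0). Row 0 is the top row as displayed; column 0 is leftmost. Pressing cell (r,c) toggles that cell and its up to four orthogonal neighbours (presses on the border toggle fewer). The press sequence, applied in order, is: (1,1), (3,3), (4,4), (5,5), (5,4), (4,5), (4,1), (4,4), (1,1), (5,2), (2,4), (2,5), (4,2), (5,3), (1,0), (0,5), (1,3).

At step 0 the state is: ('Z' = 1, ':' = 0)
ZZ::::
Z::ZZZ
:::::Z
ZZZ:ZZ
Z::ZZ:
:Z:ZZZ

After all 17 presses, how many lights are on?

step 0: ZZ::::
Z::ZZZ
:::::Z
ZZZ:ZZ
Z::ZZ:
:Z:ZZZ
step 1: Z:::::
:ZZZZZ
:Z:::Z
ZZZ:ZZ
Z::ZZ:
:Z:ZZZ
step 2: Z:::::
:ZZZZZ
:Z:Z:Z
ZZ:Z:Z
Z:::Z:
:Z:ZZZ
step 3: Z:::::
:ZZZZZ
:Z:Z:Z
ZZ:ZZZ
Z::Z:Z
:Z:Z:Z
step 4: Z:::::
:ZZZZZ
:Z:Z:Z
ZZ:ZZZ
Z::Z::
:Z:ZZ:
step 5: Z:::::
:ZZZZZ
:Z:Z:Z
ZZ:ZZZ
Z::ZZ:
:Z:::Z
step 6: Z:::::
:ZZZZZ
:Z:Z:Z
ZZ:ZZ:
Z::Z:Z
:Z::::
step 7: Z:::::
:ZZZZZ
:Z:Z:Z
Z::ZZ:
:ZZZ:Z
::::::
step 8: Z:::::
:ZZZZZ
:Z:Z:Z
Z::Z::
:ZZ:Z:
::::Z:
step 9: ZZ::::
Z::ZZZ
:::Z:Z
Z::Z::
:ZZ:Z:
::::Z:
step 10: ZZ::::
Z::ZZZ
:::Z:Z
Z::Z::
:Z::Z:
:ZZZZ:
step 11: ZZ::::
Z::Z:Z
::::Z:
Z::ZZ:
:Z::Z:
:ZZZZ:
step 12: ZZ::::
Z::Z::
:::::Z
Z::ZZZ
:Z::Z:
:ZZZZ:
step 13: ZZ::::
Z::Z::
:::::Z
Z:ZZZZ
::ZZZ:
:Z:ZZ:
step 14: ZZ::::
Z::Z::
:::::Z
Z:ZZZZ
::Z:Z:
:ZZ:::
step 15: :Z::::
:Z:Z::
Z::::Z
Z:ZZZZ
::Z:Z:
:ZZ:::
step 16: :Z::ZZ
:Z:Z:Z
Z::::Z
Z:ZZZZ
::Z:Z:
:ZZ:::
step 17: :Z:ZZZ
:ZZ:ZZ
Z::Z:Z
Z:ZZZZ
::Z:Z:
:ZZ:::

20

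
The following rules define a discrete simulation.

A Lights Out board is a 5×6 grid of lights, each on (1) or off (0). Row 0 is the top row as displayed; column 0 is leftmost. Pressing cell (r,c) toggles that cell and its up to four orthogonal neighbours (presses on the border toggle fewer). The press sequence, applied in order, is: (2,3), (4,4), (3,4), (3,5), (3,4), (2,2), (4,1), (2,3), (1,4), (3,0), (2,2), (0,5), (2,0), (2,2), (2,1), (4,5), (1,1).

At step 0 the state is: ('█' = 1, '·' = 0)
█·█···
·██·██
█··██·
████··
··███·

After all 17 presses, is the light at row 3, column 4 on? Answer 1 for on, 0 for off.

[0] █·█···
·██·██
█··██·
████··
··███·
[1] █·█···
·█████
█·█···
███···
··███·
[2] █·█···
·█████
█·█···
███·█·
··█··█
[3] █·█···
·█████
█·█·█·
████·█
··█·██
[4] █·█···
·█████
█·█·██
█████·
··█·█·
[5] █·█···
·█████
█·█··█
███··█
··█···
[6] █·█···
·█·███
██·█·█
██···█
··█···
[7] █·█···
·█·███
██·█·█
█····█
██····
[8] █·█···
·█··██
███·██
█··█·█
██····
[9] █·█·█·
·█·█··
███··█
█··█·█
██····
[10] █·█·█·
·█·█··
·██··█
·█·█·█
·█····
[11] █·█·█·
·███··
···█·█
·███·█
·█····
[12] █·█··█
·███·█
···█·█
·███·█
·█····
[13] █·█··█
████·█
██·█·█
████·█
·█····
[14] █·█··█
██·█·█
█·█··█
██·█·█
·█····
[15] █·█··█
█··█·█
·█···█
█··█·█
·█····
[16] █·█··█
█··█·█
·█···█
█··█··
·█··██
[17] ███··█
·███·█
·····█
█··█··
·█··██

0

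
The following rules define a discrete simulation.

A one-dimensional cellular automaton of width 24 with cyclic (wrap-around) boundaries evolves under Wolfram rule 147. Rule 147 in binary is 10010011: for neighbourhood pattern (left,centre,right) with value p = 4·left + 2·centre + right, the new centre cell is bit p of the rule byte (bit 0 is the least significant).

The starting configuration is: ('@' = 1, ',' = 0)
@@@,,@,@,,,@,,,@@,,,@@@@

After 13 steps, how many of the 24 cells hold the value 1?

0) @@@,,@,@,,,@,,,@@,,,@@@@
1) @@,@@,,,@@@,@@@,,@@@,@@@
2) @,,,,@@@,@,,,@,@@,@,,,@@
3) ,@@@@,@,,,@@@,,,,,,@@@,@
4) ,,@@,,,@@@,@,@@@@@@,@,,,
5) @@,,@@@,@,,,,,@@@@,,,@@@
6) @,@@,@,,,@@@@@,@@,@@@,@@
7) ,,,,,,@@@,@@@,,,,,,@,,,@
8) @@@@@@,@,,,@,@@@@@@,@@@,
9) ,@@@@,,,@@@,,,@@@@,,,@,,
10) @,@@,@@@,@,@@@,@@,@@@,@@
11) ,,,,,,@,,,,,@,,,,,,@,,,@
12) @@@@@@,@@@@@,@@@@@@,@@@,
13) ,@@@@,,,@@@,,,@@@@,,,@,,

12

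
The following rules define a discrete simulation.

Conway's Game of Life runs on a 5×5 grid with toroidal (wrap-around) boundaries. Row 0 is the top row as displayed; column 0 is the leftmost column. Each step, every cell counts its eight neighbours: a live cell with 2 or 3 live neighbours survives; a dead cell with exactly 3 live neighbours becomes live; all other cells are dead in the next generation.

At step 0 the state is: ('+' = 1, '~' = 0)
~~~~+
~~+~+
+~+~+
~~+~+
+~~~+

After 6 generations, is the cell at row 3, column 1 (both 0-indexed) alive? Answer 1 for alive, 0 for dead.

gen 0: ~~~~+
~~+~+
+~+~+
~~+~+
+~~~+
gen 1: ~~~~+
~+~~+
+~+~+
~~~~~
+~~~+
gen 2: ~~~++
~+~~+
++~++
~+~+~
+~~~+
gen 3: ~~~+~
~+~~~
~+~+~
~+~+~
+~+~~
gen 4: ~++~~
~~~~~
++~~~
++~++
~++++
gen 5: ++~~~
+~+~~
~++~~
~~~~~
~~~~~
gen 6: ++~~~
+~+~~
~++~~
~~~~~
~~~~~

0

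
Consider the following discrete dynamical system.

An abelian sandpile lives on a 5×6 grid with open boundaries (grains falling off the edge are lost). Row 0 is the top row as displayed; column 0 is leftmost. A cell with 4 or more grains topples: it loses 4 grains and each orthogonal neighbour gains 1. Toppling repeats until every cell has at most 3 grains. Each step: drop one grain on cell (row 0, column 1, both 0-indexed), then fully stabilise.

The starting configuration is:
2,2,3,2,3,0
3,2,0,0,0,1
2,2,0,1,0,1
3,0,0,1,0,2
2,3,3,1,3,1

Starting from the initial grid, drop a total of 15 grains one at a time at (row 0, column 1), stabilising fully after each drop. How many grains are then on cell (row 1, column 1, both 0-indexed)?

[0] 2,2,3,2,3,0
3,2,0,0,0,1
2,2,0,1,0,1
3,0,0,1,0,2
2,3,3,1,3,1
[1] 2,3,3,2,3,0
3,2,0,0,0,1
2,2,0,1,0,1
3,0,0,1,0,2
2,3,3,1,3,1
[2] 3,1,0,3,3,0
3,3,1,0,0,1
2,2,0,1,0,1
3,0,0,1,0,2
2,3,3,1,3,1
[3] 3,2,0,3,3,0
3,3,1,0,0,1
2,2,0,1,0,1
3,0,0,1,0,2
2,3,3,1,3,1
[4] 3,3,0,3,3,0
3,3,1,0,0,1
2,2,0,1,0,1
3,0,0,1,0,2
2,3,3,1,3,1
[5] 1,2,1,3,3,0
1,1,2,0,0,1
3,3,0,1,0,1
3,0,0,1,0,2
2,3,3,1,3,1
[6] 1,3,1,3,3,0
1,1,2,0,0,1
3,3,0,1,0,1
3,0,0,1,0,2
2,3,3,1,3,1
[7] 2,0,2,3,3,0
1,2,2,0,0,1
3,3,0,1,0,1
3,0,0,1,0,2
2,3,3,1,3,1
[8] 2,1,2,3,3,0
1,2,2,0,0,1
3,3,0,1,0,1
3,0,0,1,0,2
2,3,3,1,3,1
[9] 2,2,2,3,3,0
1,2,2,0,0,1
3,3,0,1,0,1
3,0,0,1,0,2
2,3,3,1,3,1
[10] 2,3,2,3,3,0
1,2,2,0,0,1
3,3,0,1,0,1
3,0,0,1,0,2
2,3,3,1,3,1
[11] 3,0,3,3,3,0
1,3,2,0,0,1
3,3,0,1,0,1
3,0,0,1,0,2
2,3,3,1,3,1
[12] 3,1,3,3,3,0
1,3,2,0,0,1
3,3,0,1,0,1
3,0,0,1,0,2
2,3,3,1,3,1
[13] 3,2,3,3,3,0
1,3,2,0,0,1
3,3,0,1,0,1
3,0,0,1,0,2
2,3,3,1,3,1
[14] 3,3,3,3,3,0
1,3,2,0,0,1
3,3,0,1,0,1
3,0,0,1,0,2
2,3,3,1,3,1
[15] 1,3,2,1,0,1
0,3,0,2,1,1
2,1,2,1,0,1
0,2,0,1,0,2
3,3,3,1,3,1

3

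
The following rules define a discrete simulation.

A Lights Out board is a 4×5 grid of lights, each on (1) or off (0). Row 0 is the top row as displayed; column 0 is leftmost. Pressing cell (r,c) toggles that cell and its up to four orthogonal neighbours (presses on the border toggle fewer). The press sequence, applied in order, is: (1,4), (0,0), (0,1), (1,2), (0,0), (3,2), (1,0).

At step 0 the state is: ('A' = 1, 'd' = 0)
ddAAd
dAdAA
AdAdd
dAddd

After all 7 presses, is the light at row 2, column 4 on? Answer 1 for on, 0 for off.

[0] ddAAd
dAdAA
AdAdd
dAddd
[1] ddAAA
dAddd
AdAdA
dAddd
[2] AAAAA
AAddd
AdAdA
dAddd
[3] dddAA
Adddd
AdAdA
dAddd
[4] ddAAA
AAAAd
AdddA
dAddd
[5] AAAAA
dAAAd
AdddA
dAddd
[6] AAAAA
dAAAd
AdAdA
ddAAd
[7] dAAAA
AdAAd
ddAdA
ddAAd

1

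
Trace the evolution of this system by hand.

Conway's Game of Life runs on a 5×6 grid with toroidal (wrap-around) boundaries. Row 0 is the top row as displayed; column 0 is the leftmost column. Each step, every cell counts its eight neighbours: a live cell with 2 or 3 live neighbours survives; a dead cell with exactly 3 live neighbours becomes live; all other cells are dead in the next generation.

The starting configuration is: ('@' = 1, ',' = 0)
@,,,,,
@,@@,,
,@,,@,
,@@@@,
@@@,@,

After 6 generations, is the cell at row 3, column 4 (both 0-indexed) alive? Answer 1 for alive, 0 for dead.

1

k=0  @,,,,,
@,@@,,
,@,,@,
,@@@@,
@@@,@,
k=1  @,,,,,
@,@@,@
@,,,@@
,,,,@,
@,,,@,
k=2  @,,@@,
,,,@,,
@@,,,,
@,,@@,
,,,,,,
k=3  ,,,@@,
@@@@@@
@@@@@@
@@,,,@
,,,,,,
k=4  @@,,,,
,,,,,,
,,,,,,
,,,@,,
@,,,@@
k=5  @@,,,,
,,,,,,
,,,,,,
,,,,@@
@@,,@@
k=6  ,@,,,,
,,,,,,
,,,,,,
,,,,@,
,@,,@,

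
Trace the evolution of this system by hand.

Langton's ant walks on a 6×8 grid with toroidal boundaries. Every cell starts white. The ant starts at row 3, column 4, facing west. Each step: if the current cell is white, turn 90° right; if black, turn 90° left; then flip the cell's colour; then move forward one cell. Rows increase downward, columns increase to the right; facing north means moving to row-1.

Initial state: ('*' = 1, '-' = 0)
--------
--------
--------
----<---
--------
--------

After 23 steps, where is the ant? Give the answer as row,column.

0) --------
--------
--------
----<---
--------
--------
1) --------
--------
----^---
----*---
--------
--------
2) --------
--------
----*>--
----*---
--------
--------
3) --------
--------
----**--
----*v--
--------
--------
4) --------
--------
----**--
----<*--
--------
--------
5) --------
--------
----**--
-----*--
----v---
--------
6) --------
--------
----**--
-----*--
---<*---
--------
7) --------
--------
----**--
---^-*--
---**---
--------
8) --------
--------
----**--
---*>*--
---**---
--------
9) --------
--------
----**--
---***--
---*v---
--------
10) --------
--------
----**--
---***--
---*->--
--------
11) --------
--------
----**--
---***--
---*-*--
-----v--
12) --------
--------
----**--
---***--
---*-*--
----<*--
13) --------
--------
----**--
---***--
---*^*--
----**--
14) --------
--------
----**--
---***--
---**>--
----**--
15) --------
--------
----**--
---**^--
---**---
----**--
16) --------
--------
----**--
---*<---
---**---
----**--
17) --------
--------
----**--
---*----
---*v---
----**--
18) --------
--------
----**--
---*----
---*->--
----**--
19) --------
--------
----**--
---*----
---*-*--
----*v--
20) --------
--------
----**--
---*----
---*-*--
----*->-
21) ------v-
--------
----**--
---*----
---*-*--
----*-*-
22) -----<*-
--------
----**--
---*----
---*-*--
----*-*-
23) -----**-
--------
----**--
---*----
---*-*--
----*^*-

5,5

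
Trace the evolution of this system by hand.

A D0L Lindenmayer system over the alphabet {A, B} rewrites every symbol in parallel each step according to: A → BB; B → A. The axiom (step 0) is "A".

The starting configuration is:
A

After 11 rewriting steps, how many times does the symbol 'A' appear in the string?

0

gen 0: A
gen 1: BB
gen 2: AA
gen 3: BBBB
gen 4: AAAA
gen 5: BBBBBBBB
gen 6: AAAAAAAA
gen 7: BBBBBBBBBBBBBBBB
gen 8: AAAAAAAAAAAAAAAA
gen 9: BBBBBBBBBBBBBBBBBBBBBBBBBBBBBBBB
gen 10: AAAAAAAAAAAAAAAAAAAAAAAAAAAAAAAA
gen 11: BBBBBBBBBBBBBBBBBBBBBBBBBBBBBBBBBBBBBBBBBBBBBBBBBBBBBBBBBBBBBBBB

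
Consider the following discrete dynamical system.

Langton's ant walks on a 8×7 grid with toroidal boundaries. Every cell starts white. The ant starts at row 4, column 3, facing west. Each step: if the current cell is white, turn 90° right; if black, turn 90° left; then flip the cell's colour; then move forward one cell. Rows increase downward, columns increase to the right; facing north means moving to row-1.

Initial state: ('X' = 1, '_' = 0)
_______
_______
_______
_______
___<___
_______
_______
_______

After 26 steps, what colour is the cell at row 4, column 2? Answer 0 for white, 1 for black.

k=0  _______
_______
_______
_______
___<___
_______
_______
_______
k=1  _______
_______
_______
___^___
___X___
_______
_______
_______
k=2  _______
_______
_______
___X>__
___X___
_______
_______
_______
k=3  _______
_______
_______
___XX__
___Xv__
_______
_______
_______
k=4  _______
_______
_______
___XX__
___<X__
_______
_______
_______
k=5  _______
_______
_______
___XX__
____X__
___v___
_______
_______
k=6  _______
_______
_______
___XX__
____X__
__<X___
_______
_______
k=7  _______
_______
_______
___XX__
__^_X__
__XX___
_______
_______
k=8  _______
_______
_______
___XX__
__X>X__
__XX___
_______
_______
k=9  _______
_______
_______
___XX__
__XXX__
__Xv___
_______
_______
k=10  _______
_______
_______
___XX__
__XXX__
__X_>__
_______
_______
k=11  _______
_______
_______
___XX__
__XXX__
__X_X__
____v__
_______
k=12  _______
_______
_______
___XX__
__XXX__
__X_X__
___<X__
_______
k=13  _______
_______
_______
___XX__
__XXX__
__X^X__
___XX__
_______
k=14  _______
_______
_______
___XX__
__XXX__
__XX>__
___XX__
_______
k=15  _______
_______
_______
___XX__
__XX^__
__XX___
___XX__
_______
k=16  _______
_______
_______
___XX__
__X<___
__XX___
___XX__
_______
k=17  _______
_______
_______
___XX__
__X____
__Xv___
___XX__
_______
k=18  _______
_______
_______
___XX__
__X____
__X_>__
___XX__
_______
k=19  _______
_______
_______
___XX__
__X____
__X_X__
___Xv__
_______
k=20  _______
_______
_______
___XX__
__X____
__X_X__
___X_>_
_______
k=21  _______
_______
_______
___XX__
__X____
__X_X__
___X_X_
_____v_
k=22  _______
_______
_______
___XX__
__X____
__X_X__
___X_X_
____<X_
k=23  _______
_______
_______
___XX__
__X____
__X_X__
___X^X_
____XX_
k=24  _______
_______
_______
___XX__
__X____
__X_X__
___XX>_
____XX_
k=25  _______
_______
_______
___XX__
__X____
__X_X^_
___XX__
____XX_
k=26  _______
_______
_______
___XX__
__X____
__X_XX>
___XX__
____XX_

1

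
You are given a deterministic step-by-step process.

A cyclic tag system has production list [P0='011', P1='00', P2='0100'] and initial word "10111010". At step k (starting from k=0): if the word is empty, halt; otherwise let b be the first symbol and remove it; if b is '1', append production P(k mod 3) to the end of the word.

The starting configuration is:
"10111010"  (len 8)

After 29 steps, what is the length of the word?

18

gen 0: "10111010"  (len 8)
gen 1: "0111010011"  (len 10)
gen 2: "111010011"  (len 9)
gen 3: "110100110100"  (len 12)
gen 4: "10100110100011"  (len 14)
gen 5: "010011010001100"  (len 15)
gen 6: "10011010001100"  (len 14)
gen 7: "0011010001100011"  (len 16)
gen 8: "011010001100011"  (len 15)
gen 9: "11010001100011"  (len 14)
gen 10: "1010001100011011"  (len 16)
gen 11: "01000110001101100"  (len 17)
gen 12: "1000110001101100"  (len 16)
gen 13: "000110001101100011"  (len 18)
gen 14: "00110001101100011"  (len 17)
gen 15: "0110001101100011"  (len 16)
gen 16: "110001101100011"  (len 15)
gen 17: "1000110110001100"  (len 16)
gen 18: "0001101100011000100"  (len 19)
gen 19: "001101100011000100"  (len 18)
gen 20: "01101100011000100"  (len 17)
gen 21: "1101100011000100"  (len 16)
gen 22: "101100011000100011"  (len 18)
gen 23: "0110001100010001100"  (len 19)
gen 24: "110001100010001100"  (len 18)
gen 25: "10001100010001100011"  (len 20)
gen 26: "000110001000110001100"  (len 21)
gen 27: "00110001000110001100"  (len 20)
gen 28: "0110001000110001100"  (len 19)
gen 29: "110001000110001100"  (len 18)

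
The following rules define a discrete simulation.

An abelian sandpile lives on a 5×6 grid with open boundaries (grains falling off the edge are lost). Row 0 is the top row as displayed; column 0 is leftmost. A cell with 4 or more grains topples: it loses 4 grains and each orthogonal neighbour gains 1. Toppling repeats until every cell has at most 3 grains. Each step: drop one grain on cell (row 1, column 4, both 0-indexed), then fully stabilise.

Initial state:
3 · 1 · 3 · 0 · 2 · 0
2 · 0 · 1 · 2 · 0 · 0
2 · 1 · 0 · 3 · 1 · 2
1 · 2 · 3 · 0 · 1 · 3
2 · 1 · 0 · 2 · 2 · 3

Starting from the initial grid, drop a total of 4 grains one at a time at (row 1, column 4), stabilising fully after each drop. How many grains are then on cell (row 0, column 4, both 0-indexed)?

3

k=0  3 · 1 · 3 · 0 · 2 · 0
2 · 0 · 1 · 2 · 0 · 0
2 · 1 · 0 · 3 · 1 · 2
1 · 2 · 3 · 0 · 1 · 3
2 · 1 · 0 · 2 · 2 · 3
k=1  3 · 1 · 3 · 0 · 2 · 0
2 · 0 · 1 · 2 · 1 · 0
2 · 1 · 0 · 3 · 1 · 2
1 · 2 · 3 · 0 · 1 · 3
2 · 1 · 0 · 2 · 2 · 3
k=2  3 · 1 · 3 · 0 · 2 · 0
2 · 0 · 1 · 2 · 2 · 0
2 · 1 · 0 · 3 · 1 · 2
1 · 2 · 3 · 0 · 1 · 3
2 · 1 · 0 · 2 · 2 · 3
k=3  3 · 1 · 3 · 0 · 2 · 0
2 · 0 · 1 · 2 · 3 · 0
2 · 1 · 0 · 3 · 1 · 2
1 · 2 · 3 · 0 · 1 · 3
2 · 1 · 0 · 2 · 2 · 3
k=4  3 · 1 · 3 · 0 · 3 · 0
2 · 0 · 1 · 3 · 0 · 1
2 · 1 · 0 · 3 · 2 · 2
1 · 2 · 3 · 0 · 1 · 3
2 · 1 · 0 · 2 · 2 · 3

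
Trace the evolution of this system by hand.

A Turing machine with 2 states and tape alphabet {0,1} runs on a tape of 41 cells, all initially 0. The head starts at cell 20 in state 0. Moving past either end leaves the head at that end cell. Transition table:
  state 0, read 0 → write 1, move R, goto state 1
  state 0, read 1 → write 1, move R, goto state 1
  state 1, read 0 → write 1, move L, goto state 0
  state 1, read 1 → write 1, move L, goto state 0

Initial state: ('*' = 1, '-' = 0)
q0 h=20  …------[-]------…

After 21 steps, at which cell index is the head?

21

t=0: q0 h=20  …------[-]------…
t=1: q1 h=21  …-----*[-]------…
t=2: q0 h=20  …------[*]*-----…
t=3: q1 h=21  …-----*[*]------…
t=4: q0 h=20  …------[*]*-----…
t=5: q1 h=21  …-----*[*]------…
t=6: q0 h=20  …------[*]*-----…
t=7: q1 h=21  …-----*[*]------…
t=8: q0 h=20  …------[*]*-----…
t=9: q1 h=21  …-----*[*]------…
t=10: q0 h=20  …------[*]*-----…
t=11: q1 h=21  …-----*[*]------…
t=12: q0 h=20  …------[*]*-----…
t=13: q1 h=21  …-----*[*]------…
t=14: q0 h=20  …------[*]*-----…
t=15: q1 h=21  …-----*[*]------…
t=16: q0 h=20  …------[*]*-----…
t=17: q1 h=21  …-----*[*]------…
t=18: q0 h=20  …------[*]*-----…
t=19: q1 h=21  …-----*[*]------…
t=20: q0 h=20  …------[*]*-----…
t=21: q1 h=21  …-----*[*]------…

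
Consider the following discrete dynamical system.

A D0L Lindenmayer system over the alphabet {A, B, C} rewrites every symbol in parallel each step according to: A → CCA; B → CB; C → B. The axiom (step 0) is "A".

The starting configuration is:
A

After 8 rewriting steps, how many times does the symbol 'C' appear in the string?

step 0: A
step 1: CCA
step 2: BBCCA
step 3: CBCBBBCCA
step 4: BCBBCBCBCBBBCCA
step 5: CBBCBCBBCBBCBBCBCBCBBBCCA
step 6: BCBCBBCBBCBCBBCBCBBCBCBBCBBCBBCBCBCBBBCCA
step 7: CBBCBBCBCBBCBCBBCBBCBCBBCBBCBCBBCBBCBCBBCBCBBCBCBBCBBCBBCBCBCBBBCCA
step 8: BCBCBBCBCBBCBBCBCBBCBBCBCBBCBCBBCBBCBCBBCBCBBCBBCBCBBCBCBBCBBCBCBBCBBCBCBBCBBCBCBBCBCBBCBCBBCBBCBBCBCBCBBBCCA

42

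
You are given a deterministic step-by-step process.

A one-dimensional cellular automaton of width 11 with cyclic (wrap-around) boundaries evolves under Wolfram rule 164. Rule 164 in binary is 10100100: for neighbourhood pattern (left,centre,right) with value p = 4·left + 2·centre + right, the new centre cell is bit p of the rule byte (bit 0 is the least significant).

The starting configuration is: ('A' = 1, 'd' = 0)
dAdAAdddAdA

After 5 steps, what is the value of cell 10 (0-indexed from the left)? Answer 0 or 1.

0

gen 0: dAdAAdddAdA
gen 1: AAAdddddAAA
gen 2: AAdddddddAA
gen 3: AdddddddddA
gen 4: ddddddddddd
gen 5: ddddddddddd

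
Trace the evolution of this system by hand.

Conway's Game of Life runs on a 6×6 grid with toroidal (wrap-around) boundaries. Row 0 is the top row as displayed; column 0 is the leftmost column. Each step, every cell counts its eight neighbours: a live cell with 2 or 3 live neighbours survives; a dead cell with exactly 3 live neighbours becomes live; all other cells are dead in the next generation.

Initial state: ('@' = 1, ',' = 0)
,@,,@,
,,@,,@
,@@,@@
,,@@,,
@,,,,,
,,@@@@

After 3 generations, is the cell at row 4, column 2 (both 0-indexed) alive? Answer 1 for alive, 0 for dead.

1

t=0: ,@,,@,
,,@,,@
,@@,@@
,,@@,,
@,,,,,
,,@@@@
t=1: @@,,,,
,,@,,@
@@,,@@
@,@@@@
,@,,,@
@@@@@@
t=2: ,,,,,,
,,@,@,
,,,,,,
,,@@,,
,,,,,,
,,,@@,
t=3: ,,,,@,
,,,,,,
,,@,,,
,,,,,,
,,@,@,
,,,,,,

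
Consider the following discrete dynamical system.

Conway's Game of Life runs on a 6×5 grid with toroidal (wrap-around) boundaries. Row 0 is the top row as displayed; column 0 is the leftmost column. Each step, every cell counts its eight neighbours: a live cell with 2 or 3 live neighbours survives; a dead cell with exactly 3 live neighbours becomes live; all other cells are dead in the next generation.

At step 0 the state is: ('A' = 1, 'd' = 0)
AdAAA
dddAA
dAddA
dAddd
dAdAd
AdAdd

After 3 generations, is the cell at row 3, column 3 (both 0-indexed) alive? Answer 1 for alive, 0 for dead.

t=0: AdAAA
dddAA
dAddA
dAddd
dAdAd
AdAdd
t=1: AdAdd
dAddd
ddAAA
dAddd
AAddd
Adddd
t=2: Adddd
AAddA
AAAAd
dAdAA
AAddd
AdddA
t=3: ddddd
dddAd
ddddd
dddAd
dAAAd
ddddA

1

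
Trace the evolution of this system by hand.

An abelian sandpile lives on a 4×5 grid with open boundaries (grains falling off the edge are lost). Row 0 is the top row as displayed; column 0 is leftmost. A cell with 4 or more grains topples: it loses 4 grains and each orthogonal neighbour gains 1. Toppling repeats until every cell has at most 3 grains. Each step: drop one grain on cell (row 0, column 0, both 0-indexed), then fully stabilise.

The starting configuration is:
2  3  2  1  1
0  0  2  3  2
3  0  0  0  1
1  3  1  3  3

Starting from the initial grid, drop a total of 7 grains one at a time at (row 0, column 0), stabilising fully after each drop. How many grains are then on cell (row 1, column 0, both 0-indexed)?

2

k=0  2  3  2  1  1
0  0  2  3  2
3  0  0  0  1
1  3  1  3  3
k=1  3  3  2  1  1
0  0  2  3  2
3  0  0  0  1
1  3  1  3  3
k=2  1  0  3  1  1
1  1  2  3  2
3  0  0  0  1
1  3  1  3  3
k=3  2  0  3  1  1
1  1  2  3  2
3  0  0  0  1
1  3  1  3  3
k=4  3  0  3  1  1
1  1  2  3  2
3  0  0  0  1
1  3  1  3  3
k=5  0  1  3  1  1
2  1  2  3  2
3  0  0  0  1
1  3  1  3  3
k=6  1  1  3  1  1
2  1  2  3  2
3  0  0  0  1
1  3  1  3  3
k=7  2  1  3  1  1
2  1  2  3  2
3  0  0  0  1
1  3  1  3  3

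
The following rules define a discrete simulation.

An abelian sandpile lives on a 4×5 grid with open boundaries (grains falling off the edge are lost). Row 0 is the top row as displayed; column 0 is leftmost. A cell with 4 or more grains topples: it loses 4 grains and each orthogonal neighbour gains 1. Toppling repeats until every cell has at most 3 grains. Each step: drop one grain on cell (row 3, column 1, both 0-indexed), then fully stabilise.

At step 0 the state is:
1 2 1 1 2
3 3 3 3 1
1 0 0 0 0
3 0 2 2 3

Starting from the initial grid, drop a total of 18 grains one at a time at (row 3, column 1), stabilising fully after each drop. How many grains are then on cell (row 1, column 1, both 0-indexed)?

t=0: 1 2 1 1 2
3 3 3 3 1
1 0 0 0 0
3 0 2 2 3
t=1: 1 2 1 1 2
3 3 3 3 1
1 0 0 0 0
3 1 2 2 3
t=2: 1 2 1 1 2
3 3 3 3 1
1 0 0 0 0
3 2 2 2 3
t=3: 1 2 1 1 2
3 3 3 3 1
1 0 0 0 0
3 3 2 2 3
t=4: 1 2 1 1 2
3 3 3 3 1
2 1 0 0 0
0 1 3 2 3
t=5: 1 2 1 1 2
3 3 3 3 1
2 1 0 0 0
0 2 3 2 3
t=6: 1 2 1 1 2
3 3 3 3 1
2 1 0 0 0
0 3 3 2 3
t=7: 1 2 1 1 2
3 3 3 3 1
2 2 1 0 0
1 1 0 3 3
t=8: 1 2 1 1 2
3 3 3 3 1
2 2 1 0 0
1 2 0 3 3
t=9: 1 2 1 1 2
3 3 3 3 1
2 2 1 0 0
1 3 0 3 3
t=10: 1 2 1 1 2
3 3 3 3 1
2 3 1 0 0
2 0 1 3 3
t=11: 1 2 1 1 2
3 3 3 3 1
2 3 1 0 0
2 1 1 3 3
t=12: 1 2 1 1 2
3 3 3 3 1
2 3 1 0 0
2 2 1 3 3
t=13: 1 2 1 1 2
3 3 3 3 1
2 3 1 0 0
2 3 1 3 3
t=14: 2 3 2 2 2
1 2 1 0 2
1 2 3 1 0
0 2 2 3 3
t=15: 2 3 2 2 2
1 2 1 0 2
1 2 3 1 0
0 3 2 3 3
t=16: 2 3 2 2 2
1 2 1 0 2
1 3 3 1 0
1 0 3 3 3
t=17: 2 3 2 2 2
1 2 1 0 2
1 3 3 1 0
1 1 3 3 3
t=18: 2 3 2 2 2
1 2 1 0 2
1 3 3 1 0
1 2 3 3 3

2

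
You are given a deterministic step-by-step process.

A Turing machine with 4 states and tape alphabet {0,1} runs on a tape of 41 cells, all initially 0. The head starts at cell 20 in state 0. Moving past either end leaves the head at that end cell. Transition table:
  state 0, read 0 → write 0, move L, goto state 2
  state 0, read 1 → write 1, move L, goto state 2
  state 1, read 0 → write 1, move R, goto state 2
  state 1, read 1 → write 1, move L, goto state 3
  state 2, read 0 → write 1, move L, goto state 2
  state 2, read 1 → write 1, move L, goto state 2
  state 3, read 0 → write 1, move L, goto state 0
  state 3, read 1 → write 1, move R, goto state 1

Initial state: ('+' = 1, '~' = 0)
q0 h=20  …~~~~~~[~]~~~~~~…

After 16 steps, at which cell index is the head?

4

step 0: q0 h=20  …~~~~~~[~]~~~~~~…
step 1: q2 h=19  …~~~~~~[~]~~~~~~…
step 2: q2 h=18  …~~~~~~[~]+~~~~~…
step 3: q2 h=17  …~~~~~~[~]++~~~~…
step 4: q2 h=16  …~~~~~~[~]+++~~~…
step 5: q2 h=15  …~~~~~~[~]++++~~…
step 6: q2 h=14  …~~~~~~[~]+++++~…
step 7: q2 h=13  …~~~~~~[~]++++++…
step 8: q2 h=12  …~~~~~~[~]++++++…
step 9: q2 h=11  …~~~~~~[~]++++++…
step 10: q2 h=10  …~~~~~~[~]++++++…
step 11: q2 h= 9  …~~~~~~[~]++++++…
step 12: q2 h= 8  …~~~~~~[~]++++++…
step 13: q2 h= 7  …~~~~~~[~]++++++…
step 14: q2 h= 6  |~~~~~~[~]++++++…
step 15: q2 h= 5  |~~~~~[~]++++++…
step 16: q2 h= 4  |~~~~[~]++++++…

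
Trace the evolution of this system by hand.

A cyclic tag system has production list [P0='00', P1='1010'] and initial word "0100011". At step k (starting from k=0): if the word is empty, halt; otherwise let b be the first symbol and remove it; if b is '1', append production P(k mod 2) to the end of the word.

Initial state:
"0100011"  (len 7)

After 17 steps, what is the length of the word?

16

k=0  "0100011"  (len 7)
k=1  "100011"  (len 6)
k=2  "000111010"  (len 9)
k=3  "00111010"  (len 8)
k=4  "0111010"  (len 7)
k=5  "111010"  (len 6)
k=6  "110101010"  (len 9)
k=7  "1010101000"  (len 10)
k=8  "0101010001010"  (len 13)
k=9  "101010001010"  (len 12)
k=10  "010100010101010"  (len 15)
k=11  "10100010101010"  (len 14)
k=12  "01000101010101010"  (len 17)
k=13  "1000101010101010"  (len 16)
k=14  "0001010101010101010"  (len 19)
k=15  "001010101010101010"  (len 18)
k=16  "01010101010101010"  (len 17)
k=17  "1010101010101010"  (len 16)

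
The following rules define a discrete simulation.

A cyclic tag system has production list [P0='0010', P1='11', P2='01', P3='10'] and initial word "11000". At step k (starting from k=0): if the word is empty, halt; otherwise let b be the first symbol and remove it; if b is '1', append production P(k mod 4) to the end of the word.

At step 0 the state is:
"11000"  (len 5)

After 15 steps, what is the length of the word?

8

step 0: "11000"  (len 5)
step 1: "10000010"  (len 8)
step 2: "000001011"  (len 9)
step 3: "00001011"  (len 8)
step 4: "0001011"  (len 7)
step 5: "001011"  (len 6)
step 6: "01011"  (len 5)
step 7: "1011"  (len 4)
step 8: "01110"  (len 5)
step 9: "1110"  (len 4)
step 10: "11011"  (len 5)
step 11: "101101"  (len 6)
step 12: "0110110"  (len 7)
step 13: "110110"  (len 6)
step 14: "1011011"  (len 7)
step 15: "01101101"  (len 8)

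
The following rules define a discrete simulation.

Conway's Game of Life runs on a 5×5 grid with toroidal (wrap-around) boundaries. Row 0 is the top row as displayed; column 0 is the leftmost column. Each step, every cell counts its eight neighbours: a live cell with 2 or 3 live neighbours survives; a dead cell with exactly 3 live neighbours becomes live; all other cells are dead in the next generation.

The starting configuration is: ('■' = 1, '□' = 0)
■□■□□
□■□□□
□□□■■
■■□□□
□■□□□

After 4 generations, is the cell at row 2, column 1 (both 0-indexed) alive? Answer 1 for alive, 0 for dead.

0

0) ■□■□□
□■□□□
□□□■■
■■□□□
□■□□□
1) ■□■□□
■■■■■
□■■□■
■■■□■
□□■□□
2) ■□□□□
□□□□□
□□□□□
□□□□■
□□■□■
3) □□□□□
□□□□□
□□□□□
□□□■□
■□□■■
4) □□□□■
□□□□□
□□□□□
□□□■□
□□□■■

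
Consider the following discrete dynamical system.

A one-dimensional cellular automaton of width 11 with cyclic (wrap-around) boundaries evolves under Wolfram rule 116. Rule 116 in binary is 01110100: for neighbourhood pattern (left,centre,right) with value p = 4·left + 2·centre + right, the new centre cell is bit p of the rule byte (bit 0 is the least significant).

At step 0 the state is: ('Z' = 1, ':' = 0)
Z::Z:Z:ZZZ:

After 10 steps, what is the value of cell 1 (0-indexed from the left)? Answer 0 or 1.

0

0) Z::Z:Z:ZZZ:
1) ZZ:ZZZZ::ZZ
2) :ZZ:::ZZ:::
3) ::ZZ:::ZZ::
4) :::ZZ:::ZZ:
5) ::::ZZ:::ZZ
6) Z::::ZZ:::Z
7) ZZ::::ZZ:::
8) :ZZ::::ZZ::
9) ::ZZ::::ZZ:
10) :::ZZ::::ZZ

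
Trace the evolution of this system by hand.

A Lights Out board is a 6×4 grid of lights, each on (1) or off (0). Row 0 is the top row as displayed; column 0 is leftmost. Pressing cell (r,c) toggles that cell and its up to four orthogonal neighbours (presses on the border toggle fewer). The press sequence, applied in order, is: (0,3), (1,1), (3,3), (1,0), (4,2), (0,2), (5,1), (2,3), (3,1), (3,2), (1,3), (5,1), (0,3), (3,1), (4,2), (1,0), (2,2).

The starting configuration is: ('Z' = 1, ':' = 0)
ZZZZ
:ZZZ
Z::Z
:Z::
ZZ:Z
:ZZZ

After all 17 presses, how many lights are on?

17

gen 0: ZZZZ
:ZZZ
Z::Z
:Z::
ZZ:Z
:ZZZ
gen 1: ZZ::
:ZZ:
Z::Z
:Z::
ZZ:Z
:ZZZ
gen 2: Z:::
Z:::
ZZ:Z
:Z::
ZZ:Z
:ZZZ
gen 3: Z:::
Z:::
ZZ::
:ZZZ
ZZ::
:ZZZ
gen 4: ::::
:Z::
:Z::
:ZZZ
ZZ::
:ZZZ
gen 5: ::::
:Z::
:Z::
:Z:Z
Z:ZZ
:Z:Z
gen 6: :ZZZ
:ZZ:
:Z::
:Z:Z
Z:ZZ
:Z:Z
gen 7: :ZZZ
:ZZ:
:Z::
:Z:Z
ZZZZ
Z:ZZ
gen 8: :ZZZ
:ZZZ
:ZZZ
:Z::
ZZZZ
Z:ZZ
gen 9: :ZZZ
:ZZZ
::ZZ
Z:Z:
Z:ZZ
Z:ZZ
gen 10: :ZZZ
:ZZZ
:::Z
ZZ:Z
Z::Z
Z:ZZ
gen 11: :ZZ:
:Z::
::::
ZZ:Z
Z::Z
Z:ZZ
gen 12: :ZZ:
:Z::
::::
ZZ:Z
ZZ:Z
:Z:Z
gen 13: :Z:Z
:Z:Z
::::
ZZ:Z
ZZ:Z
:Z:Z
gen 14: :Z:Z
:Z:Z
:Z::
::ZZ
Z::Z
:Z:Z
gen 15: :Z:Z
:Z:Z
:Z::
:::Z
ZZZ:
:ZZZ
gen 16: ZZ:Z
Z::Z
ZZ::
:::Z
ZZZ:
:ZZZ
gen 17: ZZ:Z
Z:ZZ
Z:ZZ
::ZZ
ZZZ:
:ZZZ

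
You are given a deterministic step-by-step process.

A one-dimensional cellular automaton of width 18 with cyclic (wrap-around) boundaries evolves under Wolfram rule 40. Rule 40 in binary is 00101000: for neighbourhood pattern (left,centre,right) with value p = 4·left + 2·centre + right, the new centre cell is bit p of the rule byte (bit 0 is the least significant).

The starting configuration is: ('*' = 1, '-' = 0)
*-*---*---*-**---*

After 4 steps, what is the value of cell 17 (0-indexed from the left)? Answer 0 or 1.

0

t=0: *-*---*---*-**---*
t=1: -*---------**----*
t=2: *----------*------
t=3: ------------------
t=4: ------------------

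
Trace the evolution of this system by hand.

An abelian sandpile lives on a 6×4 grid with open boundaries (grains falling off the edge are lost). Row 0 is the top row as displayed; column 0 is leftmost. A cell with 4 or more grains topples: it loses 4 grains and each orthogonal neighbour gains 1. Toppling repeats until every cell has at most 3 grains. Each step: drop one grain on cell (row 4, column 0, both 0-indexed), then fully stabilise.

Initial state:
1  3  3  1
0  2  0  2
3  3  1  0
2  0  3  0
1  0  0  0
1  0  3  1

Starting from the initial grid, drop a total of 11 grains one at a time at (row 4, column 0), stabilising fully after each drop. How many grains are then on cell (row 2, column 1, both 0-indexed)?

0) 1  3  3  1
0  2  0  2
3  3  1  0
2  0  3  0
1  0  0  0
1  0  3  1
1) 1  3  3  1
0  2  0  2
3  3  1  0
2  0  3  0
2  0  0  0
1  0  3  1
2) 1  3  3  1
0  2  0  2
3  3  1  0
2  0  3  0
3  0  0  0
1  0  3  1
3) 1  3  3  1
0  2  0  2
3  3  1  0
3  0  3  0
0  1  0  0
2  0  3  1
4) 1  3  3  1
0  2  0  2
3  3  1  0
3  0  3  0
1  1  0  0
2  0  3  1
5) 1  3  3  1
0  2  0  2
3  3  1  0
3  0  3  0
2  1  0  0
2  0  3  1
6) 1  3  3  1
0  2  0  2
3  3  1  0
3  0  3  0
3  1  0  0
2  0  3  1
7) 1  3  3  1
1  3  0  2
1  0  2  0
1  2  3  0
1  2  0  0
3  0  3  1
8) 1  3  3  1
1  3  0  2
1  0  2  0
1  2  3  0
2  2  0  0
3  0  3  1
9) 1  3  3  1
1  3  0  2
1  0  2  0
1  2  3  0
3  2  0  0
3  0  3  1
10) 1  3  3  1
1  3  0  2
1  0  2  0
2  2  3  0
1  3  0  0
0  1  3  1
11) 1  3  3  1
1  3  0  2
1  0  2  0
2  2  3  0
2  3  0  0
0  1  3  1

0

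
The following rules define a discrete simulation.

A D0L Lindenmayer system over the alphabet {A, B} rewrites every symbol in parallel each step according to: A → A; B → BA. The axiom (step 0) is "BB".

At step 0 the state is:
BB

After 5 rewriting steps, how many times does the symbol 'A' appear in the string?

10

[0] BB
[1] BABA
[2] BAABAA
[3] BAAABAAA
[4] BAAAABAAAA
[5] BAAAAABAAAAA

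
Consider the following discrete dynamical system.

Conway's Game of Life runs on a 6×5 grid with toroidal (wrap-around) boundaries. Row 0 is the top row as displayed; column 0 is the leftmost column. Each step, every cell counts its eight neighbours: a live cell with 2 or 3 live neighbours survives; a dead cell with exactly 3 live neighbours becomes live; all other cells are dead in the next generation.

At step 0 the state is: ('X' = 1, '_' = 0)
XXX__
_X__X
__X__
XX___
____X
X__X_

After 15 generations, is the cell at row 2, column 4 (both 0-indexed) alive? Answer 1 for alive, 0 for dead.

[0] XXX__
_X__X
__X__
XX___
____X
X__X_
[1] __XX_
___X_
__X__
XX___
_X__X
X_XX_
[2] _X___
___X_
_XX__
XXX__
___XX
X____
[3] _____
_X___
X__X_
X___X
__XXX
X___X
[4] X____
_____
XX___
XXX__
_X___
X___X
[5] X___X
XX___
X_X__
__X__
__X_X
XX__X
[6] _____
_____
X_X__
__X__
__X_X
_X___
[7] _____
_____
_X___
__X__
_XXX_
_____
[8] _____
_____
_____
___X_
_XXX_
__X__
[9] _____
_____
_____
___X_
_X_X_
_XXX_
[10] __X__
_____
_____
__X__
_X_XX
_X_X_
[11] __X__
_____
_____
__XX_
XX_XX
XX_XX
[12] XXXXX
_____
_____
XXXX_
_____
_____
[13] XXXXX
XXXXX
_XX__
_XX__
_XX__
XXXXX
[14] _____
_____
____X
X__X_
____X
_____
[15] _____
_____
____X
X__X_
____X
_____

1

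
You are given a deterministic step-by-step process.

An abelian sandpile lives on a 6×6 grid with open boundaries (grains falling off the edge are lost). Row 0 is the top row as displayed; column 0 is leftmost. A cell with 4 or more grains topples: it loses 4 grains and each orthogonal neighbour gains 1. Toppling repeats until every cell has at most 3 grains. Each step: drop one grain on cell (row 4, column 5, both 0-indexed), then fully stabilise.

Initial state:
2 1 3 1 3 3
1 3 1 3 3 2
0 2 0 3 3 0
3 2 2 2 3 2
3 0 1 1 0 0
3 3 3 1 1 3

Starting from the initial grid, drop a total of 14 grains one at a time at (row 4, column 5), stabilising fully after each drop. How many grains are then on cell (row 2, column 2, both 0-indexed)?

gen 0: 2 1 3 1 3 3
1 3 1 3 3 2
0 2 0 3 3 0
3 2 2 2 3 2
3 0 1 1 0 0
3 3 3 1 1 3
gen 1: 2 1 3 1 3 3
1 3 1 3 3 2
0 2 0 3 3 0
3 2 2 2 3 2
3 0 1 1 0 1
3 3 3 1 1 3
gen 2: 2 1 3 1 3 3
1 3 1 3 3 2
0 2 0 3 3 0
3 2 2 2 3 2
3 0 1 1 0 2
3 3 3 1 1 3
gen 3: 2 1 3 1 3 3
1 3 1 3 3 2
0 2 0 3 3 0
3 2 2 2 3 2
3 0 1 1 0 3
3 3 3 1 1 3
gen 4: 2 1 3 1 3 3
1 3 1 3 3 2
0 2 0 3 3 0
3 2 2 2 3 3
3 0 1 1 1 1
3 3 3 1 2 0
gen 5: 2 1 3 1 3 3
1 3 1 3 3 2
0 2 0 3 3 0
3 2 2 2 3 3
3 0 1 1 1 2
3 3 3 1 2 0
gen 6: 2 1 3 1 3 3
1 3 1 3 3 2
0 2 0 3 3 0
3 2 2 2 3 3
3 0 1 1 1 3
3 3 3 1 2 0
gen 7: 2 1 3 3 1 1
1 3 2 1 3 0
0 2 1 2 2 3
3 2 3 0 2 1
3 0 1 2 3 1
3 3 3 1 2 1
gen 8: 2 1 3 3 1 1
1 3 2 1 3 0
0 2 1 2 2 3
3 2 3 0 2 1
3 0 1 2 3 2
3 3 3 1 2 1
gen 9: 2 1 3 3 1 1
1 3 2 1 3 0
0 2 1 2 2 3
3 2 3 0 2 1
3 0 1 2 3 3
3 3 3 1 2 1
gen 10: 2 1 3 3 1 1
1 3 2 1 3 0
0 2 1 2 2 3
3 2 3 0 3 2
3 0 1 3 0 1
3 3 3 1 3 2
gen 11: 2 1 3 3 1 1
1 3 2 1 3 0
0 2 1 2 2 3
3 2 3 0 3 2
3 0 1 3 0 2
3 3 3 1 3 2
gen 12: 2 1 3 3 1 1
1 3 2 1 3 0
0 2 1 2 2 3
3 2 3 0 3 2
3 0 1 3 0 3
3 3 3 1 3 2
gen 13: 2 1 3 3 1 1
1 3 2 1 3 0
0 2 1 2 2 3
3 2 3 0 3 3
3 0 1 3 1 0
3 3 3 1 3 3
gen 14: 2 1 3 3 1 1
1 3 2 1 3 0
0 2 1 2 2 3
3 2 3 0 3 3
3 0 1 3 1 1
3 3 3 1 3 3

1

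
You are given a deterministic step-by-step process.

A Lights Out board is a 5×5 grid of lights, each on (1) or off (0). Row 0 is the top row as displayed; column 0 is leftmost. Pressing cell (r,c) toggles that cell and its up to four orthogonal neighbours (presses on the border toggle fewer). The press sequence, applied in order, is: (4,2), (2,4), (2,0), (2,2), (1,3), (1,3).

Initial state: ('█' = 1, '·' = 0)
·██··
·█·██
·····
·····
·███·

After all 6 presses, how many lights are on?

t=0: ·██··
·█·██
·····
·····
·███·
t=1: ·██··
·█·██
·····
··█··
·····
t=2: ·██··
·█·█·
···██
··█·█
·····
t=3: ·██··
██·█·
██·██
█·█·█
·····
t=4: ·██··
████·
█·█·█
█···█
·····
t=5: ·███·
██··█
█·███
█···█
·····
t=6: ·██··
████·
█·█·█
█···█
·····

11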